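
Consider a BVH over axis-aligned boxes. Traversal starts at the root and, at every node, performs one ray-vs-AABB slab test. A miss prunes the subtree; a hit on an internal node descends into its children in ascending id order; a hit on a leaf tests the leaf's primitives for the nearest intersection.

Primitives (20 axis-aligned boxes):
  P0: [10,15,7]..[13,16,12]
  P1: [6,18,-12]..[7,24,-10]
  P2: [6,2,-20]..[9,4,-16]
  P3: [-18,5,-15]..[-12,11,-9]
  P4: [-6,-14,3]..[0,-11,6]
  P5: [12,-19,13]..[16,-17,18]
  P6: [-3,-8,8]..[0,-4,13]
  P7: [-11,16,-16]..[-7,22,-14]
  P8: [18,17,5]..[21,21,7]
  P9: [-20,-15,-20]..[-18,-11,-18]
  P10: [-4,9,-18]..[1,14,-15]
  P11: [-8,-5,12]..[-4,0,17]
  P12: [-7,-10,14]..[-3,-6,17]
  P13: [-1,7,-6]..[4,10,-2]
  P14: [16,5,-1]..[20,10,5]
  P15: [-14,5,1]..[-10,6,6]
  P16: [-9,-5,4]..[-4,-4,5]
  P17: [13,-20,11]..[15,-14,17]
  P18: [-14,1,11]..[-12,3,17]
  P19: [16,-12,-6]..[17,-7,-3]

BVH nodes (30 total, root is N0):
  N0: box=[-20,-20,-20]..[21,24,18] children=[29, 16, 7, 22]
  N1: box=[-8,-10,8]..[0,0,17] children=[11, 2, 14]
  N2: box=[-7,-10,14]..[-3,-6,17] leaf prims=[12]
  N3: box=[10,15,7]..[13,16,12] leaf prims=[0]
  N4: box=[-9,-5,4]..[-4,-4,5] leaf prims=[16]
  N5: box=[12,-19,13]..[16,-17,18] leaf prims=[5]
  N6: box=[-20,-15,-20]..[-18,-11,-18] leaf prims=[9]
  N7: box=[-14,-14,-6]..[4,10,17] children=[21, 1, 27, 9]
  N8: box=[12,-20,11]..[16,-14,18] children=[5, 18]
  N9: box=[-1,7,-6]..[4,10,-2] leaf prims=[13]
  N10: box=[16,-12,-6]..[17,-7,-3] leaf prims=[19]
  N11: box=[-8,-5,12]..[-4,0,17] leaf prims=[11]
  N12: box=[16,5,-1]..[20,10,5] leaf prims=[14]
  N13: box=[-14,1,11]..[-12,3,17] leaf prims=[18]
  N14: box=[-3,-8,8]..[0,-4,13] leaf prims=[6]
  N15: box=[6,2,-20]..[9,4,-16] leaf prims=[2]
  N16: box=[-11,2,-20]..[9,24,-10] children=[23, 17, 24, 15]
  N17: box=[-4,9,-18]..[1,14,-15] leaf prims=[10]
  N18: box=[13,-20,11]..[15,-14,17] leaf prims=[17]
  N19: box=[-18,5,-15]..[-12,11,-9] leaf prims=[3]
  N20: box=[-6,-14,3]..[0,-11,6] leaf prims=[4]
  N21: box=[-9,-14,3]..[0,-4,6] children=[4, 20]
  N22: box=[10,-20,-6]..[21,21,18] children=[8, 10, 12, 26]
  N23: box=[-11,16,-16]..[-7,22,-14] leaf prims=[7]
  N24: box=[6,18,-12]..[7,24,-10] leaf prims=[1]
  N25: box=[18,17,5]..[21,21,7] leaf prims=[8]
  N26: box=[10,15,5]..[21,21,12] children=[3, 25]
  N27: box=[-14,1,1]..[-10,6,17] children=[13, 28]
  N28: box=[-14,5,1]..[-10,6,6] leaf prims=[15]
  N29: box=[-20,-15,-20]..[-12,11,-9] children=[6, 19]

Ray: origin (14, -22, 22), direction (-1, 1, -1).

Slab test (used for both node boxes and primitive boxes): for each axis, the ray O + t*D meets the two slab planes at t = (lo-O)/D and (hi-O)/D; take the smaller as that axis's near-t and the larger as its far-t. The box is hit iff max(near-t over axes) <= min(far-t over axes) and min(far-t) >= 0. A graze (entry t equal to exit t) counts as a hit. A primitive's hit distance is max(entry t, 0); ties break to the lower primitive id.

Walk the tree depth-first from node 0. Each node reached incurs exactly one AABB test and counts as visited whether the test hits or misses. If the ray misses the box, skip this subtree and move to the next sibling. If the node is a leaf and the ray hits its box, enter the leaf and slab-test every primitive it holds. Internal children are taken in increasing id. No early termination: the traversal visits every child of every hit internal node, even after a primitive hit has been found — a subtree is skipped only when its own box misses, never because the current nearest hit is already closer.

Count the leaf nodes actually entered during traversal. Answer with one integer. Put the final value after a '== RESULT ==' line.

Traverse from the root:
N0 x:[-7,34] y:[2,46] z:[4,42] -> hit [4,34], descend [7, 16, 22, 29]
  N7 x:[10,28] y:[8,32] z:[5,28] -> hit [10,28], descend [1, 9, 21, 27]
    N1 x:[14,22] y:[12,22] z:[5,14] -> hit [14,14], descend [2, 11, 14]
      N2 x:[17,21] y:[12,16] z:[5,8] -> miss, prune
      N11 x:[18,22] y:[17,22] z:[5,10] -> miss, prune
      N14 x:[14,17] y:[14,18] z:[9,14] -> hit [14,14] leaf, test {P6@t=14}
    N9 x:[10,15] y:[29,32] z:[24,28] -> miss, prune
    N21 x:[14,23] y:[8,18] z:[16,19] -> hit [16,18], descend [4, 20]
      N4 x:[18,23] y:[17,18] z:[17,18] -> hit [18,18] leaf, test {P16@t=18}
      N20 x:[14,20] y:[8,11] z:[16,19] -> miss, prune
    N27 x:[24,28] y:[23,28] z:[5,21] -> miss, prune
  N16 x:[5,25] y:[24,46] z:[32,42] -> miss, prune
  N22 x:[-7,4] y:[2,43] z:[4,28] -> hit [4,4], descend [8, 10, 12, 26]
    N8 x:[-2,2] y:[2,8] z:[4,11] -> miss, prune
    N10 x:[-3,-2] y:[10,15] z:[25,28] -> miss, prune
    N12 x:[-6,-2] y:[27,32] z:[17,23] -> miss, prune
    N26 x:[-7,4] y:[37,43] z:[10,17] -> miss, prune
  N29 x:[26,34] y:[7,33] z:[31,42] -> hit [31,33], descend [6, 19]
    N6 x:[32,34] y:[7,11] z:[40,42] -> miss, prune
    N19 x:[26,32] y:[27,33] z:[31,37] -> hit [31,32] leaf, test {P3@t=31}

Visited [0, 7, 1, 2, 11, 14, 9, 21, 4, 20, 27, 16, 22, 8, 10, 12, 26, 29, 6, 19]. Tests: 20 box, 3 leaf. Nearest: P6.

== RESULT ==
3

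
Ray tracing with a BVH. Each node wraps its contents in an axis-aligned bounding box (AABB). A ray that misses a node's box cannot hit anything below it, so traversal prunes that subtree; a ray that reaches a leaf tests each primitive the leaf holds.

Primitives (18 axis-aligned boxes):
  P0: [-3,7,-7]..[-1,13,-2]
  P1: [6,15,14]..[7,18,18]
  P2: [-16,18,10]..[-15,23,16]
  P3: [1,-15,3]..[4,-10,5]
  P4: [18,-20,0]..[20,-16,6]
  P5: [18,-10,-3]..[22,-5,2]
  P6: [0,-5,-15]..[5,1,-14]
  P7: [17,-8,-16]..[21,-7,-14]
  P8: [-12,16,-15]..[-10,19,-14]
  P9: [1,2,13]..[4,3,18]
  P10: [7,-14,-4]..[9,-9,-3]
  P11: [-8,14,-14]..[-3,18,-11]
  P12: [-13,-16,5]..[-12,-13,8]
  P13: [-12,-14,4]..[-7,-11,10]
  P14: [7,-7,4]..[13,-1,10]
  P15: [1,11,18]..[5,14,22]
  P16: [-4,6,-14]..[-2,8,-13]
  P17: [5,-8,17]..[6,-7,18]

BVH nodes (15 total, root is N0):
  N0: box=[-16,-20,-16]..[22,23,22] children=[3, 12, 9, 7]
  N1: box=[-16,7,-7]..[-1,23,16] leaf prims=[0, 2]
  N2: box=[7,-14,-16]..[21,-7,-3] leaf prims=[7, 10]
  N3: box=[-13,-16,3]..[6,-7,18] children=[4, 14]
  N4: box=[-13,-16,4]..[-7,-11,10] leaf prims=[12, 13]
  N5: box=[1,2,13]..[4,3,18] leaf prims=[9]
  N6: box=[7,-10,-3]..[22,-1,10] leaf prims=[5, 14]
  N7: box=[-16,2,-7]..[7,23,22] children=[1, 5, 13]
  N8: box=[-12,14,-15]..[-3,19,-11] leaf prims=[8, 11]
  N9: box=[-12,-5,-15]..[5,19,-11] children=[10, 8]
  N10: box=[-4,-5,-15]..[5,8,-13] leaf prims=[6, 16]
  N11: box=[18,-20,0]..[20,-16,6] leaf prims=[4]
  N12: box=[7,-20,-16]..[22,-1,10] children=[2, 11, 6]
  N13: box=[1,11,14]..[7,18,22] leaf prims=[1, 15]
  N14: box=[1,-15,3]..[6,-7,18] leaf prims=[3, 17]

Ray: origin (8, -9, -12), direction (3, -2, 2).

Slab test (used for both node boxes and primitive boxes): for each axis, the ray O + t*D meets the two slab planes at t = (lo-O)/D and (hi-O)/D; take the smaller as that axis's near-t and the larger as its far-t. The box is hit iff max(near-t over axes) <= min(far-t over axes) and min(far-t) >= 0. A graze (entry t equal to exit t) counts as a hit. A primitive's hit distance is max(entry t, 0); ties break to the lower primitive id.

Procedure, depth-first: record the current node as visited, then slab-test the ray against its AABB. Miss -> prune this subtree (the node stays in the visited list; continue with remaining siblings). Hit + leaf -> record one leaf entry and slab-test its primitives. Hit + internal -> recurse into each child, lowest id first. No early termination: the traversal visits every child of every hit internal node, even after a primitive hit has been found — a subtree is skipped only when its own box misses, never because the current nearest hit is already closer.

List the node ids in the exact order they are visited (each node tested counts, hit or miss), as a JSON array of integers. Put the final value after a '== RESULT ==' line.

Walk:
N0 x:[-8,14/3] y:[-16,11/2] z:[-2,17] -> hit [-2,14/3], descend [3, 7, 9, 12]
  N3 x:[-7,-2/3] y:[-1,7/2] z:[15/2,15] -> miss, prune
  N7 x:[-8,-1/3] y:[-16,-11/2] z:[5/2,17] -> miss, prune
  N9 x:[-20/3,-1] y:[-14,-2] z:[-3/2,1/2] -> miss, prune
  N12 x:[-1/3,14/3] y:[-4,11/2] z:[-2,11] -> hit [-1/3,14/3], descend [2, 6, 11]
    N2 x:[-1/3,13/3] y:[-1,5/2] z:[-2,9/2] -> hit [-1/3,5/2] leaf, test {P7(miss), P10(miss)}
    N6 x:[-1/3,14/3] y:[-4,1/2] z:[9/2,11] -> miss, prune
    N11 x:[10/3,4] y:[7/2,11/2] z:[6,9] -> miss, prune

8 AABB tests over nodes [0, 3, 7, 9, 12, 2, 6, 11]; 1 leaf entered; closest miss.

== RESULT ==
[0, 3, 7, 9, 12, 2, 6, 11]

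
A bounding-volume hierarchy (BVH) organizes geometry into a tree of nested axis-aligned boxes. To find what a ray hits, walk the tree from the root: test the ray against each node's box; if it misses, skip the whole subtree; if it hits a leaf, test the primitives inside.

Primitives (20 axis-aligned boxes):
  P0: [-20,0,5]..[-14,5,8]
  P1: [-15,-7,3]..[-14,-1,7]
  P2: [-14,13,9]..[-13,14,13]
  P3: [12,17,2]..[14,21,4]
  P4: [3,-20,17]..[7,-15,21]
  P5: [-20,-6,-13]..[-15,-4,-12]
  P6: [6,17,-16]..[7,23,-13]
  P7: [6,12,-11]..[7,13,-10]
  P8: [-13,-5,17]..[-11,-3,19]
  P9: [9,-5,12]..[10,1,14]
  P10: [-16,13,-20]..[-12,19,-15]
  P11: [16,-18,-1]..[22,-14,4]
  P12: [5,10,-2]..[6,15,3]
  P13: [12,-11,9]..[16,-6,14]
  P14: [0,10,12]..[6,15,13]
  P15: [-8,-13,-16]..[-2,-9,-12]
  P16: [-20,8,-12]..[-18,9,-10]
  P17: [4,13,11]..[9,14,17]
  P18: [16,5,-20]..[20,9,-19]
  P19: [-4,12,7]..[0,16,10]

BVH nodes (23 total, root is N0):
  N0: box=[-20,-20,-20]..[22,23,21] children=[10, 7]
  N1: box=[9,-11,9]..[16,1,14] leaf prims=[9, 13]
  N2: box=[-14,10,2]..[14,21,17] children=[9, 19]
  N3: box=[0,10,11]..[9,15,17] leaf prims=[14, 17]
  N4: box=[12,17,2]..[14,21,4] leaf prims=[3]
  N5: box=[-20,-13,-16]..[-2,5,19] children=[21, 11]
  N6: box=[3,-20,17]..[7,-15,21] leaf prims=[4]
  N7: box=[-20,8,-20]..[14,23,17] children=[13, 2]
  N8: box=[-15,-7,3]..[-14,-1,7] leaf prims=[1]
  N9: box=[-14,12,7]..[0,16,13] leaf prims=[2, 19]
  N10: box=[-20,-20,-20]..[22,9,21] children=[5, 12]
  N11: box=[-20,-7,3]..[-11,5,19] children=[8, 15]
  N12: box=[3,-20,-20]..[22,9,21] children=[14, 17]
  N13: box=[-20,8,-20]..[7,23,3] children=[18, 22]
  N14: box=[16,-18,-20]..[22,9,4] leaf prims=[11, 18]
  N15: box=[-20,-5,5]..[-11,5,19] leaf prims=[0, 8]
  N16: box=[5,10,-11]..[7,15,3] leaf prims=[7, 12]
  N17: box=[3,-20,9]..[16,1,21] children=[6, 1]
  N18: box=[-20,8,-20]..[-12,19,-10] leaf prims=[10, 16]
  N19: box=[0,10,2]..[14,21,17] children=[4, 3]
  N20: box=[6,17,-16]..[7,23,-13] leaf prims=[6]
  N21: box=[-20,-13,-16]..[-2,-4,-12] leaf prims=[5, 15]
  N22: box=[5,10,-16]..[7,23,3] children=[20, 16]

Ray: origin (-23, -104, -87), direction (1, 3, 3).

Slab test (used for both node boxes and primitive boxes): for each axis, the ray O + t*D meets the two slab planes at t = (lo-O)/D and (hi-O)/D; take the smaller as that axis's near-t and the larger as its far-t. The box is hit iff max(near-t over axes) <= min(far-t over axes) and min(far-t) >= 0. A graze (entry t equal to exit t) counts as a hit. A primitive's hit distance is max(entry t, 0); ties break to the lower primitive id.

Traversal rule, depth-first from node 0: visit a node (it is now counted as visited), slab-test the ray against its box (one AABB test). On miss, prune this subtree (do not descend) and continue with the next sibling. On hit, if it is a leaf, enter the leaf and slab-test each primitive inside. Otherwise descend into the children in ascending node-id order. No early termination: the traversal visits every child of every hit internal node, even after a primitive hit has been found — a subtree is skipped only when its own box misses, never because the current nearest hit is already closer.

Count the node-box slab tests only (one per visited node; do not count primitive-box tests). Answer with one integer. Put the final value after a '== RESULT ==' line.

Traverse from the root:
N0 x:[3,45] y:[28,127/3] z:[67/3,36] -> hit [28,36], descend [7, 10]
  N7 x:[3,37] y:[112/3,127/3] z:[67/3,104/3] -> miss, prune
  N10 x:[3,45] y:[28,113/3] z:[67/3,36] -> hit [28,36], descend [5, 12]
    N5 x:[3,21] y:[91/3,109/3] z:[71/3,106/3] -> miss, prune
    N12 x:[26,45] y:[28,113/3] z:[67/3,36] -> hit [28,36], descend [14, 17]
      N14 x:[39,45] y:[86/3,113/3] z:[67/3,91/3] -> miss, prune
      N17 x:[26,39] y:[28,35] z:[32,36] -> hit [32,35], descend [1, 6]
        N1 x:[32,39] y:[31,35] z:[32,101/3] -> hit [32,101/3] leaf, test {P9@t=33, P13(miss)}
        N6 x:[26,30] y:[28,89/3] z:[104/3,36] -> miss, prune

Visited [0, 7, 10, 5, 12, 14, 17, 1, 6]. Tests: 9 box, 1 leaf. Nearest: P9.

== RESULT ==
9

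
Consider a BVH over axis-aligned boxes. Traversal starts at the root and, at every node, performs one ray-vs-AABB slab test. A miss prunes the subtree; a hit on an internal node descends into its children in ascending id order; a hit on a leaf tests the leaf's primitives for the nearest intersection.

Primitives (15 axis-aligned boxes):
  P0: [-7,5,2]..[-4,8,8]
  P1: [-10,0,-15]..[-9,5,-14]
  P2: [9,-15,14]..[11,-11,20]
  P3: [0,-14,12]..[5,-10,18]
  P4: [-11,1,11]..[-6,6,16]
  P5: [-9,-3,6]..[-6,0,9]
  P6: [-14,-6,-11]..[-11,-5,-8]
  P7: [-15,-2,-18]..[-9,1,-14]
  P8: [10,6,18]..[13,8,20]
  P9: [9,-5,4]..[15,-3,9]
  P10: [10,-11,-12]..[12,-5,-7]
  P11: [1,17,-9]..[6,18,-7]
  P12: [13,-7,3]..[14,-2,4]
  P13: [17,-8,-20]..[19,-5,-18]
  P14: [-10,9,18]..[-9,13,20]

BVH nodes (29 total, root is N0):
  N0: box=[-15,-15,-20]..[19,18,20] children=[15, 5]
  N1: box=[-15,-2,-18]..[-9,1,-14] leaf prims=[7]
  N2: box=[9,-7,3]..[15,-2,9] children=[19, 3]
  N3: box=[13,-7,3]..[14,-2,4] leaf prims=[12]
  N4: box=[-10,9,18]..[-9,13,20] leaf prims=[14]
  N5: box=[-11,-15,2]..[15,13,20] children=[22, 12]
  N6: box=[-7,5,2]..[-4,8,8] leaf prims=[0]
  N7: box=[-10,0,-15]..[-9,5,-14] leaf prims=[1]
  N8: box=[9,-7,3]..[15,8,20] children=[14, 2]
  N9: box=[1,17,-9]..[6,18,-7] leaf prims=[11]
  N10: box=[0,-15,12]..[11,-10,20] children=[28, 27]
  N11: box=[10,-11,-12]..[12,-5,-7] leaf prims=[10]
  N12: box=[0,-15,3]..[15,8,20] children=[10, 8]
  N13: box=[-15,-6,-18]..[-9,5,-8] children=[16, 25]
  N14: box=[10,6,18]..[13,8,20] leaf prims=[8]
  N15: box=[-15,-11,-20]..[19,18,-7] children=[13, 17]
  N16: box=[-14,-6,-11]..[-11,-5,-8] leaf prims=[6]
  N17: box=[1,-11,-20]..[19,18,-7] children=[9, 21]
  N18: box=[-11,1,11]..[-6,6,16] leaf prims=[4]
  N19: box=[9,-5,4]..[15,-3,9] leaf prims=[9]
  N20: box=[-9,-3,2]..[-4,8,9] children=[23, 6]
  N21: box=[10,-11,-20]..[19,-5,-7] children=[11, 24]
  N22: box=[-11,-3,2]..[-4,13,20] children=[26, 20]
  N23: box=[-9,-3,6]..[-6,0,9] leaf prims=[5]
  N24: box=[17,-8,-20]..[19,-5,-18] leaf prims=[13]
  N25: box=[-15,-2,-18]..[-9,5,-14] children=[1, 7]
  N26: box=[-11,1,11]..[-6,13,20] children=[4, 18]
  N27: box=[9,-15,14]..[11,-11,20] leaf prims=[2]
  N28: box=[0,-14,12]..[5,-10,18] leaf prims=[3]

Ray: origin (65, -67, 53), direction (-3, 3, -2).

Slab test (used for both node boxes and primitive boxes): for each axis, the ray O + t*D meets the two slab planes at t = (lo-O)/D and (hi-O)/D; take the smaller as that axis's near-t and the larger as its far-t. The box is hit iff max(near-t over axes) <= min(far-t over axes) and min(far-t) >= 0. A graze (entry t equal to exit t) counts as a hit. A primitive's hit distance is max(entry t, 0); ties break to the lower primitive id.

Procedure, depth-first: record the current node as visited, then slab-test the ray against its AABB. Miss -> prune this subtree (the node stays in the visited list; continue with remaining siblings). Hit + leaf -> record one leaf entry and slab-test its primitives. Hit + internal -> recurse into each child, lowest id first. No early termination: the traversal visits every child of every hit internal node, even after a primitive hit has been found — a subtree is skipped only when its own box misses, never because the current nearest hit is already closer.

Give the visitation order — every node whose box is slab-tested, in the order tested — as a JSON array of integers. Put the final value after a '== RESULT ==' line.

Trace the traversal:
N0 x:[46/3,80/3] y:[52/3,85/3] z:[33/2,73/2] -> hit [52/3,80/3], descend [5, 15]
  N5 x:[50/3,76/3] y:[52/3,80/3] z:[33/2,51/2] -> hit [52/3,76/3], descend [12, 22]
    N12 x:[50/3,65/3] y:[52/3,25] z:[33/2,25] -> hit [52/3,65/3], descend [8, 10]
      N8 x:[50/3,56/3] y:[20,25] z:[33/2,25] -> miss, prune
      N10 x:[18,65/3] y:[52/3,19] z:[33/2,41/2] -> hit [18,19], descend [27, 28]
        N27 x:[18,56/3] y:[52/3,56/3] z:[33/2,39/2] -> hit [18,56/3] leaf, test {P2@t=18}
        N28 x:[20,65/3] y:[53/3,19] z:[35/2,41/2] -> miss, prune
    N22 x:[23,76/3] y:[64/3,80/3] z:[33/2,51/2] -> hit [23,76/3], descend [20, 26]
      N20 x:[23,74/3] y:[64/3,25] z:[22,51/2] -> hit [23,74/3], descend [6, 23]
        N6 x:[23,24] y:[24,25] z:[45/2,51/2] -> hit [24,24] leaf, test {P0@t=24}
        N23 x:[71/3,74/3] y:[64/3,67/3] z:[22,47/2] -> miss, prune
      N26 x:[71/3,76/3] y:[68/3,80/3] z:[33/2,21] -> miss, prune
  N15 x:[46/3,80/3] y:[56/3,85/3] z:[30,73/2] -> miss, prune

order=[0, 5, 12, 8, 10, 27, 28, 22, 20, 6, 23, 26, 15]  |boxes|=13  |leaves|=2  hit=P2

== RESULT ==
[0, 5, 12, 8, 10, 27, 28, 22, 20, 6, 23, 26, 15]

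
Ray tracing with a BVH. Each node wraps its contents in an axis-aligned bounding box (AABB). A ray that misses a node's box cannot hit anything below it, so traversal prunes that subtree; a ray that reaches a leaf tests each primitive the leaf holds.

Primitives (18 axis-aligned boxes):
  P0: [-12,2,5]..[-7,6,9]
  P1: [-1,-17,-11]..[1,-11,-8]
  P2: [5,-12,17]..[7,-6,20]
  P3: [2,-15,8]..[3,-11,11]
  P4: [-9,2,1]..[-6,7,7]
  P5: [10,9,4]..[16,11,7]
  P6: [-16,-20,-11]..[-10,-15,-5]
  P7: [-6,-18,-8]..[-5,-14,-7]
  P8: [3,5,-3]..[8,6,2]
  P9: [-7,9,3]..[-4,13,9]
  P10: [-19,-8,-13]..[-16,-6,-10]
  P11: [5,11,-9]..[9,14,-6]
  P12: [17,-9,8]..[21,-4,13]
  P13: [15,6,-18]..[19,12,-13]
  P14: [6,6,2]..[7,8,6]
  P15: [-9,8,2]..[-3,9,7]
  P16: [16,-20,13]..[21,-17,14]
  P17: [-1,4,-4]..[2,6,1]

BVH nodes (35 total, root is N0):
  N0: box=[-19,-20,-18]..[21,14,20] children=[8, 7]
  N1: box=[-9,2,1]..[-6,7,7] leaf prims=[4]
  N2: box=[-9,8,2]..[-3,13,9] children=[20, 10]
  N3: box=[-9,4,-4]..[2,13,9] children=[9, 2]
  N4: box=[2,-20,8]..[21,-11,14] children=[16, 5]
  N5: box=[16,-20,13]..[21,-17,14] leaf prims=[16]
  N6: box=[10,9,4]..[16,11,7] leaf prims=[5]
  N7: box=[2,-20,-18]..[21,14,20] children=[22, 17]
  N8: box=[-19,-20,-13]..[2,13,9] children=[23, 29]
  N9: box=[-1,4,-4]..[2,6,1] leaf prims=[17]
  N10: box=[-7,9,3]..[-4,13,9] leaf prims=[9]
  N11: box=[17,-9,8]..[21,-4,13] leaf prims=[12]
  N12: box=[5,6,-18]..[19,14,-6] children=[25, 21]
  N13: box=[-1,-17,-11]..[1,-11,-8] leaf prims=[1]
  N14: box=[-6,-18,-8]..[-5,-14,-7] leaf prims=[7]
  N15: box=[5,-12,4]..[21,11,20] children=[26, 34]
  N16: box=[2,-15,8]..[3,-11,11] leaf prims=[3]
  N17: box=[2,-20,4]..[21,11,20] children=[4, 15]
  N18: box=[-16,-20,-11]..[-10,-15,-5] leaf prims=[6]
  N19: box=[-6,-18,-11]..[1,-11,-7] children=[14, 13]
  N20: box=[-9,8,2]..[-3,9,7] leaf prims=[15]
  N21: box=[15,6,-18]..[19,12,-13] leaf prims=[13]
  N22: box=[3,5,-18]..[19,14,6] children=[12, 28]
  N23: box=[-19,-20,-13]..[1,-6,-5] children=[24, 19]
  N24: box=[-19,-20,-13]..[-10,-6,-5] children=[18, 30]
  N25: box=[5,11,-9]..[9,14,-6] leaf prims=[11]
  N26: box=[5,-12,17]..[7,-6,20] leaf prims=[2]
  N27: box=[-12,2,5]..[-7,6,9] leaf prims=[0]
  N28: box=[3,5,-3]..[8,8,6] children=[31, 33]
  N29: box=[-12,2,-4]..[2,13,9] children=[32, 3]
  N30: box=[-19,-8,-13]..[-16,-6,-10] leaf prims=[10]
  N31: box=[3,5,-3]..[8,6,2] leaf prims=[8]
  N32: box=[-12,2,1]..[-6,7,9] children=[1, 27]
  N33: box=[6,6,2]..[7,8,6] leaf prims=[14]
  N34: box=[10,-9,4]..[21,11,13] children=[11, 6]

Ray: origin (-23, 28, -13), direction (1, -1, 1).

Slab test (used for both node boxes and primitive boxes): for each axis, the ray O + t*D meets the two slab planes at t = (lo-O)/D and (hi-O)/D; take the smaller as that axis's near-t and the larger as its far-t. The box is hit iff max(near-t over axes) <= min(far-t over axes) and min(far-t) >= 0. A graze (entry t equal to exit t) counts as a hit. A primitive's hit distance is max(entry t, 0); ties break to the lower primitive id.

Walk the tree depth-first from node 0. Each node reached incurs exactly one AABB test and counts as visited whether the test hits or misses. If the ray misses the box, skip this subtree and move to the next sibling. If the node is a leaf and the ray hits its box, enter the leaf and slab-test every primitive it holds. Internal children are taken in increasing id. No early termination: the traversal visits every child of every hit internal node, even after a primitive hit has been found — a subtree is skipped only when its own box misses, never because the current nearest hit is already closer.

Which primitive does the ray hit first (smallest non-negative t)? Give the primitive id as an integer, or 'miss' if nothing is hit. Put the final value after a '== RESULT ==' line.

Trace the traversal:
N0 x:[4,44] y:[14,48] z:[-5,33] -> hit [14,33], descend [7, 8]
  N7 x:[25,44] y:[14,48] z:[-5,33] -> hit [25,33], descend [17, 22]
    N17 x:[25,44] y:[17,48] z:[17,33] -> hit [25,33], descend [4, 15]
      N4 x:[25,44] y:[39,48] z:[21,27] -> miss, prune
      N15 x:[28,44] y:[17,40] z:[17,33] -> hit [28,33], descend [26, 34]
        N26 x:[28,30] y:[34,40] z:[30,33] -> miss, prune
        N34 x:[33,44] y:[17,37] z:[17,26] -> miss, prune
    N22 x:[26,42] y:[14,23] z:[-5,19] -> miss, prune
  N8 x:[4,25] y:[15,48] z:[0,22] -> hit [15,22], descend [23, 29]
    N23 x:[4,24] y:[34,48] z:[0,8] -> miss, prune
    N29 x:[11,25] y:[15,26] z:[9,22] -> hit [15,22], descend [3, 32]
      N3 x:[14,25] y:[15,24] z:[9,22] -> hit [15,22], descend [2, 9]
        N2 x:[14,20] y:[15,20] z:[15,22] -> hit [15,20], descend [10, 20]
          N10 x:[16,19] y:[15,19] z:[16,22] -> hit [16,19] leaf, test {P9@t=16}
          N20 x:[14,20] y:[19,20] z:[15,20] -> hit [19,20] leaf, test {P15@t=19}
        N9 x:[22,25] y:[22,24] z:[9,14] -> miss, prune
      N32 x:[11,17] y:[21,26] z:[14,22] -> miss, prune

Visited [0, 7, 17, 4, 15, 26, 34, 22, 8, 23, 29, 3, 2, 10, 20, 9, 32]. Tests: 17 box, 2 leaf. Nearest: P9.

== RESULT ==
9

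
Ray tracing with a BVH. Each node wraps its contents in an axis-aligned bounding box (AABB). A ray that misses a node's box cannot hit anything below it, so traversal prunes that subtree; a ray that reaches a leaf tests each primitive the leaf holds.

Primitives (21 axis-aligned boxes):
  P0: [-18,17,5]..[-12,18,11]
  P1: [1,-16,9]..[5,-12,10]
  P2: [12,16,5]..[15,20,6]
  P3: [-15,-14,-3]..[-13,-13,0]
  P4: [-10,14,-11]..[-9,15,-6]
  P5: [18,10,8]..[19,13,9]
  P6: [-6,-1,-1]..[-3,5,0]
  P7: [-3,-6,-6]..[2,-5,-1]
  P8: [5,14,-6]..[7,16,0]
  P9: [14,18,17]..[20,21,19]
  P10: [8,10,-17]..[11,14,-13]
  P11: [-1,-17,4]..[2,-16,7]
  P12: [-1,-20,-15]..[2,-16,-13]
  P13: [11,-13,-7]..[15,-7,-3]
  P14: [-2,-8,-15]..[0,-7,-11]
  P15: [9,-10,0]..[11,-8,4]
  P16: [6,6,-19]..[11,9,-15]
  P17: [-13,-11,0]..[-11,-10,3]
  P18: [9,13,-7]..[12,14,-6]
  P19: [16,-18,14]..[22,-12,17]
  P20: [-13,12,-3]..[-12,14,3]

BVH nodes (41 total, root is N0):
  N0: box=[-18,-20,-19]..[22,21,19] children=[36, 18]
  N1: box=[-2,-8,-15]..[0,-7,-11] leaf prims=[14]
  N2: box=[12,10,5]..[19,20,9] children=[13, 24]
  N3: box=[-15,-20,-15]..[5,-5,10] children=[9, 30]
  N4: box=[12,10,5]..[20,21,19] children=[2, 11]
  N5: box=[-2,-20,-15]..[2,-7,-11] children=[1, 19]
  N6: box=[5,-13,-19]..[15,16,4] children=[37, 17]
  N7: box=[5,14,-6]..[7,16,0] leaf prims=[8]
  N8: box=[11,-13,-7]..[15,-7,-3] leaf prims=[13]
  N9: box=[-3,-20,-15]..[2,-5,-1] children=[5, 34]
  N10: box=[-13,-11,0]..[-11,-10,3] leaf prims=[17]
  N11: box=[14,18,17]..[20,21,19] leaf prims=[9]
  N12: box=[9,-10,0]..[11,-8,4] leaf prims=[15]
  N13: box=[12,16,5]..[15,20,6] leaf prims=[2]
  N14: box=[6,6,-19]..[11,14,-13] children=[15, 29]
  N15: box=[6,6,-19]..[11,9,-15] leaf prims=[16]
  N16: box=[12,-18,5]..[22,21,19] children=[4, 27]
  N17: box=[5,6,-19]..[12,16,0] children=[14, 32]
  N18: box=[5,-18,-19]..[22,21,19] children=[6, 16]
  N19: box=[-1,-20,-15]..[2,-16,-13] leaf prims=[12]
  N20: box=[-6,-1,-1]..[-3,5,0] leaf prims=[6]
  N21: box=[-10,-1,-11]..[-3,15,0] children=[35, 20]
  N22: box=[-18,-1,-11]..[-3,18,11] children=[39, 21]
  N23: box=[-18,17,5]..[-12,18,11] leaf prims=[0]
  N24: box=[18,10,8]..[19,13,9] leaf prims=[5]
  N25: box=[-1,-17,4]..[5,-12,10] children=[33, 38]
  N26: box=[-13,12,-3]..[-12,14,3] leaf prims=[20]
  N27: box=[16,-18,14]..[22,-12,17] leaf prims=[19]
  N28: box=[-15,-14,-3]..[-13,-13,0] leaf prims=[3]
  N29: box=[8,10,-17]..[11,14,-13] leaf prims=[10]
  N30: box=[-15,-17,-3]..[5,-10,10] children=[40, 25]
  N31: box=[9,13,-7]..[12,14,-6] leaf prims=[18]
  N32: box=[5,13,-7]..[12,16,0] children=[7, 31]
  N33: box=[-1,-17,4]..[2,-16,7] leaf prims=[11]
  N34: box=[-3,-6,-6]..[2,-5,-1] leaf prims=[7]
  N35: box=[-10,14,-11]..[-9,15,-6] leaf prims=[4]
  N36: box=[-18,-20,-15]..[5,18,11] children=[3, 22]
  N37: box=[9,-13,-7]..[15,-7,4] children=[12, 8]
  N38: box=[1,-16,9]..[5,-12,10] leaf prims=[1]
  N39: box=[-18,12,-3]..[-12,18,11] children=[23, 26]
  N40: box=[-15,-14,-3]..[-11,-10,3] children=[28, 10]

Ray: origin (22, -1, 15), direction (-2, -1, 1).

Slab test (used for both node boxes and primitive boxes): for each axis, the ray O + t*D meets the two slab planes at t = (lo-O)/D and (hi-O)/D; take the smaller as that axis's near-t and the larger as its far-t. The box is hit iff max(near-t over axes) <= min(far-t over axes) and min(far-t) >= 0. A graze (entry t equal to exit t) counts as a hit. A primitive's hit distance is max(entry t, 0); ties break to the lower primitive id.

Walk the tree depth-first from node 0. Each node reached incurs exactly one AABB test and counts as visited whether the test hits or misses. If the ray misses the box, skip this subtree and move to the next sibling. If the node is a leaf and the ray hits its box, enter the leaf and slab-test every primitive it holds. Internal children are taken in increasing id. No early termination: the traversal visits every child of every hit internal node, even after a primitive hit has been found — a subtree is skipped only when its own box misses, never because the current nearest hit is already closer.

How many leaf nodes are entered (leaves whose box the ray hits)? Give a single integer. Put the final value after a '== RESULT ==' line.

Trace the traversal:
N0 x:[0,20] y:[-22,19] z:[-34,4] -> hit [0,4], descend [18, 36]
  N18 x:[0,17/2] y:[-22,17] z:[-34,4] -> hit [0,4], descend [6, 16]
    N6 x:[7/2,17/2] y:[-17,12] z:[-34,-11] -> miss, prune
    N16 x:[0,5] y:[-22,17] z:[-10,4] -> hit [0,4], descend [4, 27]
      N4 x:[1,5] y:[-22,-11] z:[-10,4] -> miss, prune
      N27 x:[0,3] y:[11,17] z:[-1,2] -> miss, prune
  N36 x:[17/2,20] y:[-19,19] z:[-30,-4] -> miss, prune

order=[0, 18, 6, 16, 4, 27, 36]  |boxes|=7  |leaves|=0  hit=miss

== RESULT ==
0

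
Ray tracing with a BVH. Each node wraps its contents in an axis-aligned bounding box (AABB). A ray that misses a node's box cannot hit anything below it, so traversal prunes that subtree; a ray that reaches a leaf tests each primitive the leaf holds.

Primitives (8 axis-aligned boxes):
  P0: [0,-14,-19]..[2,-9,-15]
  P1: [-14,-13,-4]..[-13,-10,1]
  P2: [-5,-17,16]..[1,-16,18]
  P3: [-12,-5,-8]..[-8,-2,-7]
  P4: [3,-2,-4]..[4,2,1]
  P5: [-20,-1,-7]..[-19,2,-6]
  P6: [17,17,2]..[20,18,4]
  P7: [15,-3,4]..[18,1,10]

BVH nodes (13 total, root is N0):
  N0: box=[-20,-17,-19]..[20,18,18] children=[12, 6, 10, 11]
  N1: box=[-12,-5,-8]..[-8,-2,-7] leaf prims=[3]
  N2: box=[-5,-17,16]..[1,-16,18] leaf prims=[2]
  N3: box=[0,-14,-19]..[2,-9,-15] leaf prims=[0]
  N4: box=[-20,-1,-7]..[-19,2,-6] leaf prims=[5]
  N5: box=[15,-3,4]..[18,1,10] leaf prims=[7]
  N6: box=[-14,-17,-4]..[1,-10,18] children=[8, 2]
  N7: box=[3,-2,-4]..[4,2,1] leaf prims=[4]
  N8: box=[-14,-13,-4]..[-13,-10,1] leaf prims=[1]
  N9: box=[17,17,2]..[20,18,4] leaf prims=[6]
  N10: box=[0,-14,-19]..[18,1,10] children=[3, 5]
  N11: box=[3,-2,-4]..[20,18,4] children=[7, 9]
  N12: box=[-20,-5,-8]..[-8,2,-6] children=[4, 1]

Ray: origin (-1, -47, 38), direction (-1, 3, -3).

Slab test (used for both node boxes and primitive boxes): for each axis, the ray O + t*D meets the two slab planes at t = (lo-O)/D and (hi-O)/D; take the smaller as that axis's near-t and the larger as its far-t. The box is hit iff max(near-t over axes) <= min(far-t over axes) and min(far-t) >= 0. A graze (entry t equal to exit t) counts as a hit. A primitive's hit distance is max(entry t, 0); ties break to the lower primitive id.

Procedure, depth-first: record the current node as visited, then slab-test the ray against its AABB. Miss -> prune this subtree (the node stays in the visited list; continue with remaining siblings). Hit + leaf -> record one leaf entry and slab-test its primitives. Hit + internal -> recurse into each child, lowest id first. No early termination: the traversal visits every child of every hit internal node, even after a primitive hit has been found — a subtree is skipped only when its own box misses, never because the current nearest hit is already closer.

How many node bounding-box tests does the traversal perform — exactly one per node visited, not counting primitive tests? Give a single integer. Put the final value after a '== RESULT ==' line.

Walk:
N0 x:[-21,19] y:[10,65/3] z:[20/3,19] -> hit [10,19], descend [6, 10, 11, 12]
  N6 x:[-2,13] y:[10,37/3] z:[20/3,14] -> hit [10,37/3], descend [2, 8]
    N2 x:[-2,4] y:[10,31/3] z:[20/3,22/3] -> miss, prune
    N8 x:[12,13] y:[34/3,37/3] z:[37/3,14] -> hit [37/3,37/3] leaf, test {P1@t=37/3}
  N10 x:[-19,-1] y:[11,16] z:[28/3,19] -> miss, prune
  N11 x:[-21,-4] y:[15,65/3] z:[34/3,14] -> miss, prune
  N12 x:[7,19] y:[14,49/3] z:[44/3,46/3] -> hit [44/3,46/3], descend [1, 4]
    N1 x:[7,11] y:[14,15] z:[15,46/3] -> miss, prune
    N4 x:[18,19] y:[46/3,49/3] z:[44/3,15] -> miss, prune

Visited [0, 6, 2, 8, 10, 11, 12, 1, 4]. Tests: 9 box, 1 leaf. Nearest: P1.

== RESULT ==
9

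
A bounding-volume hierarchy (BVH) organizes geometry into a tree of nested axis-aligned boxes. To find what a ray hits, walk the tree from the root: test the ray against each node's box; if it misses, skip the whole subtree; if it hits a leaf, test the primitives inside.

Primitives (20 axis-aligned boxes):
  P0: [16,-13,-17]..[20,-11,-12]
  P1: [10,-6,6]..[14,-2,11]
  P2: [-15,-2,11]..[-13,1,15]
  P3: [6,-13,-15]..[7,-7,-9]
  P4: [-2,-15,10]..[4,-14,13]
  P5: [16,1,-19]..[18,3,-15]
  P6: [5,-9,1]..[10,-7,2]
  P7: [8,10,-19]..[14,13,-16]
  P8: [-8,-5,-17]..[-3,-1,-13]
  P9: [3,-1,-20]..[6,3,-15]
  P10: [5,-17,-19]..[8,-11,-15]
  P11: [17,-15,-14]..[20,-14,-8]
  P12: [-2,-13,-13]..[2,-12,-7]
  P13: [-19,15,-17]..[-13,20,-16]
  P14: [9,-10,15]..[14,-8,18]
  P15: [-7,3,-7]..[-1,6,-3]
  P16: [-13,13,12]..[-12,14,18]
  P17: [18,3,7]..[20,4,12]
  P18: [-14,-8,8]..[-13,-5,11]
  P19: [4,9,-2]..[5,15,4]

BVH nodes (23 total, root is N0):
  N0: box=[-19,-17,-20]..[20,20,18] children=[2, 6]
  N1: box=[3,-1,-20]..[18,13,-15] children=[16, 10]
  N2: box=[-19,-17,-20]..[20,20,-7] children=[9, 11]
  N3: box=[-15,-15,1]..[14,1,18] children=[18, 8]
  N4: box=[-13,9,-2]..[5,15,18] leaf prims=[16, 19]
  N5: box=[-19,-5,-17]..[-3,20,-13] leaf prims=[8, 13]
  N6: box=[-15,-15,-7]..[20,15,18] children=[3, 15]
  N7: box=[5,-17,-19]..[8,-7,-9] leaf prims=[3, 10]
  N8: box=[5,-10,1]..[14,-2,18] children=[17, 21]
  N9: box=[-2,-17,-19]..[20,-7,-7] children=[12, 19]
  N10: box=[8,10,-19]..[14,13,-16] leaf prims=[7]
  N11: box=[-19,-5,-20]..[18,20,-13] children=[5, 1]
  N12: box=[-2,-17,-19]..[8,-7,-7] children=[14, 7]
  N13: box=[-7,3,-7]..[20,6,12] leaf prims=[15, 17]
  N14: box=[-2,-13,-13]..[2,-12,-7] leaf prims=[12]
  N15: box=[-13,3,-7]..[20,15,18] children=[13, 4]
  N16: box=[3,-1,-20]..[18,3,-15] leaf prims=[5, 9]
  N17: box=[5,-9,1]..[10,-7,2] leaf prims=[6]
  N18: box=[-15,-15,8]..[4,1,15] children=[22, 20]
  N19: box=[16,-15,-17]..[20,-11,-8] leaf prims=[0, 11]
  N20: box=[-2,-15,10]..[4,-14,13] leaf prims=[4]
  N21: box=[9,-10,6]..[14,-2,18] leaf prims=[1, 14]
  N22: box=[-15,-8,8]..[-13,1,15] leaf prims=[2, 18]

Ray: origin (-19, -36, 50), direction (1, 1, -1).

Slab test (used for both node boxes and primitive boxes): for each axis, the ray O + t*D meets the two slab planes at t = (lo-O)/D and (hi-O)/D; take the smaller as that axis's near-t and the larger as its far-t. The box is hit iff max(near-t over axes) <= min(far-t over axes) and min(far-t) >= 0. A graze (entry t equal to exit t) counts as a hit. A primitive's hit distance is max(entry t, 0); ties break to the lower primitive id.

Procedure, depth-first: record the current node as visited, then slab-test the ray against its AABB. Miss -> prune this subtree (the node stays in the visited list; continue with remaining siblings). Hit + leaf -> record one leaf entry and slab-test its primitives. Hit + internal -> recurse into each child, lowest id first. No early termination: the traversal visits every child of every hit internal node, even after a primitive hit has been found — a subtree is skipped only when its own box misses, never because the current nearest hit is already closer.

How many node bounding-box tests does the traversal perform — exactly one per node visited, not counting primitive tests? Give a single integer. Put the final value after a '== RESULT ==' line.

Traverse from the root:
N0 x:[0,39] y:[19,56] z:[32,70] -> hit [32,39], descend [2, 6]
  N2 x:[0,39] y:[19,56] z:[57,70] -> miss, prune
  N6 x:[4,39] y:[21,51] z:[32,57] -> hit [32,39], descend [3, 15]
    N3 x:[4,33] y:[21,37] z:[32,49] -> hit [32,33], descend [8, 18]
      N8 x:[24,33] y:[26,34] z:[32,49] -> hit [32,33], descend [17, 21]
        N17 x:[24,29] y:[27,29] z:[48,49] -> miss, prune
        N21 x:[28,33] y:[26,34] z:[32,44] -> hit [32,33] leaf, test {P1(miss), P14(miss)}
      N18 x:[4,23] y:[21,37] z:[35,42] -> miss, prune
    N15 x:[6,39] y:[39,51] z:[32,57] -> hit [39,39], descend [4, 13]
      N4 x:[6,24] y:[45,51] z:[32,52] -> miss, prune
      N13 x:[12,39] y:[39,42] z:[38,57] -> hit [39,39] leaf, test {P15(miss), P17@t=39}

11 AABB tests over nodes [0, 2, 6, 3, 8, 17, 21, 18, 15, 4, 13]; 2 leaves entered; closest P17.

== RESULT ==
11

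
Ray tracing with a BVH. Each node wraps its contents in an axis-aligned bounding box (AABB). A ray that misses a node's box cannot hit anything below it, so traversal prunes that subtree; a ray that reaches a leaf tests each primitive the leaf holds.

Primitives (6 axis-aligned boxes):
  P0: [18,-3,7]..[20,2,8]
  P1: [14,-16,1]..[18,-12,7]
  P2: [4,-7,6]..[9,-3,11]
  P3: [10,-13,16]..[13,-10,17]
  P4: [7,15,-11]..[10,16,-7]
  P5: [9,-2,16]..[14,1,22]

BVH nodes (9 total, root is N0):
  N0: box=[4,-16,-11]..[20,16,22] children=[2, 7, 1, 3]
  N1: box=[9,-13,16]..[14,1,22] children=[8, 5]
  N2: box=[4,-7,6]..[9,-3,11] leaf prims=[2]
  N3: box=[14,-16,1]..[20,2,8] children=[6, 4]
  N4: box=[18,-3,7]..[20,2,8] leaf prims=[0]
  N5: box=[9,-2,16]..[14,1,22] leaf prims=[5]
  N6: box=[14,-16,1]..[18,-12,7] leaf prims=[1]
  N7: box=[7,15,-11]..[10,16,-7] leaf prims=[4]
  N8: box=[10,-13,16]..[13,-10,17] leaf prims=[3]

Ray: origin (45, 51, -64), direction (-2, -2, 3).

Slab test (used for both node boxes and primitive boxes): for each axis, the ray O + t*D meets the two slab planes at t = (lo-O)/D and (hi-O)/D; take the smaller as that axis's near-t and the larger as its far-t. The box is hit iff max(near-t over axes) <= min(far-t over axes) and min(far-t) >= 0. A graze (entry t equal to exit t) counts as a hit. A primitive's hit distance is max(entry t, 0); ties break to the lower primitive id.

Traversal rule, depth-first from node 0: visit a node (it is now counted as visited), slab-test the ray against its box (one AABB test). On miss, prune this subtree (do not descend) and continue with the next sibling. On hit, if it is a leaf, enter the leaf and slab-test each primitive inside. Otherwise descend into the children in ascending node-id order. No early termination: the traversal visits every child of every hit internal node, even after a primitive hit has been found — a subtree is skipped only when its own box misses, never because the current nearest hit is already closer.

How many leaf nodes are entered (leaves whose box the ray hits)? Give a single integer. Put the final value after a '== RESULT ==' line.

Walk:
N0 x:[25/2,41/2] y:[35/2,67/2] z:[53/3,86/3] -> hit [53/3,41/2], descend [1, 2, 3, 7]
  N1 x:[31/2,18] y:[25,32] z:[80/3,86/3] -> miss, prune
  N2 x:[18,41/2] y:[27,29] z:[70/3,25] -> miss, prune
  N3 x:[25/2,31/2] y:[49/2,67/2] z:[65/3,24] -> miss, prune
  N7 x:[35/2,19] y:[35/2,18] z:[53/3,19] -> hit [53/3,18] leaf, test {P4@t=53/3}

order=[0, 1, 2, 3, 7]  |boxes|=5  |leaves|=1  hit=P4

== RESULT ==
1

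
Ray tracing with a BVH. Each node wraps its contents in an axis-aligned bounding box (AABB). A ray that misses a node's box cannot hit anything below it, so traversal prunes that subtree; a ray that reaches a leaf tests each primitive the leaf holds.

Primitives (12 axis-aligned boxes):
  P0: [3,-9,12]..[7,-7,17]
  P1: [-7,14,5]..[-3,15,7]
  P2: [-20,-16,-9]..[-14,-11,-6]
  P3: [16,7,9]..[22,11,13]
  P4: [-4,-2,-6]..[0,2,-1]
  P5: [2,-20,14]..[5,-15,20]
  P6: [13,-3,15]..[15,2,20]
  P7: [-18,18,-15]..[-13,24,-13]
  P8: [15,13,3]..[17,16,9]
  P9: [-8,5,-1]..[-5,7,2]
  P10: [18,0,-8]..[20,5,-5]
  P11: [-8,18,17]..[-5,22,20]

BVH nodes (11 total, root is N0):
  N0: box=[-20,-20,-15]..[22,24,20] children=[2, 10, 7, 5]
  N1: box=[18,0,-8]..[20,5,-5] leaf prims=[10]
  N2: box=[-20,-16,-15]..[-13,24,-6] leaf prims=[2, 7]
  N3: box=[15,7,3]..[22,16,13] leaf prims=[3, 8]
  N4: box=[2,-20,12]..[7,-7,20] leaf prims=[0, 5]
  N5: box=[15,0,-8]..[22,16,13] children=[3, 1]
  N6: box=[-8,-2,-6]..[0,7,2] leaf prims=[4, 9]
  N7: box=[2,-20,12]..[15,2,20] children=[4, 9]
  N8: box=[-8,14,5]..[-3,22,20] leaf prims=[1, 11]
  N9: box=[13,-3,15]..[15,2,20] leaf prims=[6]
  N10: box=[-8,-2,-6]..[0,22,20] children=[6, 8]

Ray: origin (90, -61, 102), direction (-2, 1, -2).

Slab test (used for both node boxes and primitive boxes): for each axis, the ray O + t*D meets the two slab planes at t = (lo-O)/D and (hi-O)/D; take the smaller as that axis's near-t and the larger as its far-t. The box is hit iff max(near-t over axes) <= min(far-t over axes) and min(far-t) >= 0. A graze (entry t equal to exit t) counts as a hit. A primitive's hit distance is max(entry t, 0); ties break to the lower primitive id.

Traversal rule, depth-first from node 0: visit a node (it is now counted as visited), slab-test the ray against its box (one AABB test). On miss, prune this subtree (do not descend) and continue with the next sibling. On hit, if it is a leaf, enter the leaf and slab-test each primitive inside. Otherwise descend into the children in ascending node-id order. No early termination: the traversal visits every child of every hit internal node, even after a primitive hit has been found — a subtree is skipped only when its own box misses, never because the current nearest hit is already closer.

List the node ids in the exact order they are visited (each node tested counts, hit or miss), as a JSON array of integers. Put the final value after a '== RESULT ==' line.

Walk:
N0 x:[34,55] y:[41,85] z:[41,117/2] -> hit [41,55], descend [2, 5, 7, 10]
  N2 x:[103/2,55] y:[45,85] z:[54,117/2] -> hit [54,55] leaf, test {P2(miss), P7(miss)}
  N5 x:[34,75/2] y:[61,77] z:[89/2,55] -> miss, prune
  N7 x:[75/2,44] y:[41,63] z:[41,45] -> hit [41,44], descend [4, 9]
    N4 x:[83/2,44] y:[41,54] z:[41,45] -> hit [83/2,44] leaf, test {P0(miss), P5@t=85/2}
    N9 x:[75/2,77/2] y:[58,63] z:[41,87/2] -> miss, prune
  N10 x:[45,49] y:[59,83] z:[41,54] -> miss, prune

7 AABB tests over nodes [0, 2, 5, 7, 4, 9, 10]; 2 leaves entered; closest P5.

== RESULT ==
[0, 2, 5, 7, 4, 9, 10]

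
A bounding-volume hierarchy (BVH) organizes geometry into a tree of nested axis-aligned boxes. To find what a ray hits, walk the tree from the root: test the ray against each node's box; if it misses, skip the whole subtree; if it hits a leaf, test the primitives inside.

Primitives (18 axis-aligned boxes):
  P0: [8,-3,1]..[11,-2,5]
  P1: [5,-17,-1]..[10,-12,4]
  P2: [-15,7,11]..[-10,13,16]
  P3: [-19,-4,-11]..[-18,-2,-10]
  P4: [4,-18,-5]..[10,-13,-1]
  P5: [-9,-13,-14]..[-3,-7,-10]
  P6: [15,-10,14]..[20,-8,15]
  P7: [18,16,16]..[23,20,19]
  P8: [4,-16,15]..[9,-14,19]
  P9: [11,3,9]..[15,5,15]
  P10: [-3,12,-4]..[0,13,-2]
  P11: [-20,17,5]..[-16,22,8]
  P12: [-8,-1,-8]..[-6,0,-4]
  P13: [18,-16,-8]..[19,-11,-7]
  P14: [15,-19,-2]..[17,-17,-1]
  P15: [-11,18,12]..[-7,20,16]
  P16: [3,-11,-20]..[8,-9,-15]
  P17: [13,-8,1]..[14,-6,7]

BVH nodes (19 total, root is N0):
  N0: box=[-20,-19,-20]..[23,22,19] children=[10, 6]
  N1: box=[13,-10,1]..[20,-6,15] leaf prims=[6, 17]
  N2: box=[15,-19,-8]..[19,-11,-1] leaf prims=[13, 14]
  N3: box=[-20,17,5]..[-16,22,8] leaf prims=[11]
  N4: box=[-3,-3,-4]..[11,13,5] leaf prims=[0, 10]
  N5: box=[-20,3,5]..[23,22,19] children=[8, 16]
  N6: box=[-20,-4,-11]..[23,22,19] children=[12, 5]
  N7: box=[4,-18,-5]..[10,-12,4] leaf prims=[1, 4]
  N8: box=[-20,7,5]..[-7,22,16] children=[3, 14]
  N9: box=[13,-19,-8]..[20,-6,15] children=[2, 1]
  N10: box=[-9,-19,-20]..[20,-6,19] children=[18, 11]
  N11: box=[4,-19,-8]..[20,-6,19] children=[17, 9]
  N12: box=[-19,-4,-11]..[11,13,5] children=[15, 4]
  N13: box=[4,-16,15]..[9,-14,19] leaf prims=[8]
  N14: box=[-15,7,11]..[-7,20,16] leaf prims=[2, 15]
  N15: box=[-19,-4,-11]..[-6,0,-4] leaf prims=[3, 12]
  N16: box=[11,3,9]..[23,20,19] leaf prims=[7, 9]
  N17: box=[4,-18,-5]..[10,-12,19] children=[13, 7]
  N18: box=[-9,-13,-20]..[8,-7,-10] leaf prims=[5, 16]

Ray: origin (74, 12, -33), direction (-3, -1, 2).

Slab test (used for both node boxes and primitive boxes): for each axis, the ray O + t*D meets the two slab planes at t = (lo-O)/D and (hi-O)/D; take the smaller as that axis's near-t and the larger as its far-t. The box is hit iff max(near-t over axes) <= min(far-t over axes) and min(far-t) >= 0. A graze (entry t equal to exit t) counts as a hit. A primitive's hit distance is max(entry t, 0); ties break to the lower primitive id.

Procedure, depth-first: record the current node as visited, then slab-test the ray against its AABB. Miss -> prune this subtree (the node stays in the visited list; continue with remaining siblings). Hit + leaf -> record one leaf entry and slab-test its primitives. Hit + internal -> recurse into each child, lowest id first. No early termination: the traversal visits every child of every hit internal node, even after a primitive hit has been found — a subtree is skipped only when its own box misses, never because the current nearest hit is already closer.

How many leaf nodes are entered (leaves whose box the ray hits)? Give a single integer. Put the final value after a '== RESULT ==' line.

Walk:
N0 x:[17,94/3] y:[-10,31] z:[13/2,26] -> hit [17,26], descend [6, 10]
  N6 x:[17,94/3] y:[-10,16] z:[11,26] -> miss, prune
  N10 x:[18,83/3] y:[18,31] z:[13/2,26] -> hit [18,26], descend [11, 18]
    N11 x:[18,70/3] y:[18,31] z:[25/2,26] -> hit [18,70/3], descend [9, 17]
      N9 x:[18,61/3] y:[18,31] z:[25/2,24] -> hit [18,61/3], descend [1, 2]
        N1 x:[18,61/3] y:[18,22] z:[17,24] -> hit [18,61/3] leaf, test {P6(miss), P17@t=20}
        N2 x:[55/3,59/3] y:[23,31] z:[25/2,16] -> miss, prune
      N17 x:[64/3,70/3] y:[24,30] z:[14,26] -> miss, prune
    N18 x:[22,83/3] y:[19,25] z:[13/2,23/2] -> miss, prune

9 AABB tests over nodes [0, 6, 10, 11, 9, 1, 2, 17, 18]; 1 leaf entered; closest P17.

== RESULT ==
1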